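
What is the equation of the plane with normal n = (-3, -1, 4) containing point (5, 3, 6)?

The plane through P with normal n = (a, b, c) satisfies n·(r - P) = 0,
i.e. ax + by + cz = a·x₀ + b·y₀ + c·z₀.
d = (-3)·5 + (-1)·3 + 4·6
  = -15 - 3 + 24
  = 6
Equation: -3x - y + 4z = 6

-3x - y + 4z = 6


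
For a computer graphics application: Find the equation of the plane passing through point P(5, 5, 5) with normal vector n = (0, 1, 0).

The plane through P with normal n = (a, b, c) satisfies n·(r - P) = 0,
i.e. ax + by + cz = a·x₀ + b·y₀ + c·z₀.
d = 0·5 + 1·5 + 0·5
  = 0 + 5 + 0
  = 5
Equation: y = 5

y = 5


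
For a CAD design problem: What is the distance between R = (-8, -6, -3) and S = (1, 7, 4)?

d = √[(x₂-x₁)² + (y₂-y₁)² + (z₂-z₁)²]
  = √[9² + 13² + 7²]
  = √[81 + 169 + 49]
  = √299
  ≈ 17.29

17.29


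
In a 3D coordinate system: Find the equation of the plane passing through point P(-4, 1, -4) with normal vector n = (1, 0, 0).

The plane through P with normal n = (a, b, c) satisfies n·(r - P) = 0,
i.e. ax + by + cz = a·x₀ + b·y₀ + c·z₀.
d = 1·(-4) + 0·1 + 0·(-4)
  = -4 + 0 + 0
  = -4
Equation: x = -4

x = -4


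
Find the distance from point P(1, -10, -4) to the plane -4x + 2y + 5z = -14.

distance = |a·x₀ + b·y₀ + c·z₀ - d| / √(a² + b² + c²)
  = |(-4)·1 + 2·(-10) + 5·(-4) - (-14)| / √((-4)² + 2² + 5²)
  = |-4 - 20 - 20 + 14| / √(16 + 4 + 25)
  = |-30| / √45
  = 30 / 6.708
  ≈ 4.472

4.472


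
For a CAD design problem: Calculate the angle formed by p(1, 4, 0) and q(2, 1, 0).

p·q = 1·2 + 4·1 + 0·0 = 2 + 4 + 0 = 6
|p| = √(1² + 4² + 0²) = √17 ≈ 4.123
|q| = √(2² + 1² + 0²) = √5 ≈ 2.236
cos θ = (p·q)/(|p||q|) = 6/(4.123·2.236) ≈ 0.6508
θ = arccos(0.6508) ≈ 49.4°

49.4°


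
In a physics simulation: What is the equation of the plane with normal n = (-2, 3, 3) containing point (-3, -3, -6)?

The plane through P with normal n = (a, b, c) satisfies n·(r - P) = 0,
i.e. ax + by + cz = a·x₀ + b·y₀ + c·z₀.
d = (-2)·(-3) + 3·(-3) + 3·(-6)
  = 6 - 9 - 18
  = -21
Equation: -2x + 3y + 3z = -21

-2x + 3y + 3z = -21


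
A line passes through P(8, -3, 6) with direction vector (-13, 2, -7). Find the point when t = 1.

P(t) = P + t·d
  = (8 + (-13)·1, -3 + 2·1, 6 + (-7)·1)
  = (8 - 13, -3 + 2, 6 - 7)
  = (-5, -1, -1)

(-5, -1, -1)


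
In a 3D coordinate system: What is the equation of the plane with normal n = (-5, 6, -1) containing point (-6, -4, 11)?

The plane through P with normal n = (a, b, c) satisfies n·(r - P) = 0,
i.e. ax + by + cz = a·x₀ + b·y₀ + c·z₀.
d = (-5)·(-6) + 6·(-4) + (-1)·11
  = 30 - 24 - 11
  = -5
Equation: -5x + 6y - z = -5

-5x + 6y - z = -5


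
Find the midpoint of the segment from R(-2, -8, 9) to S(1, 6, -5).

M = ((x₁+x₂)/2, (y₁+y₂)/2, (z₁+z₂)/2)
  = ((-2 + 1)/2, (-8 + 6)/2, (9 - 5)/2)
  = (-1/2, -2/2, 4/2)
  = (-0.5, -1, 2)

(-0.5, -1, 2)


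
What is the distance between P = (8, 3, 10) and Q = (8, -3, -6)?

d = √[(x₂-x₁)² + (y₂-y₁)² + (z₂-z₁)²]
  = √[0² + (-6)² + (-16)²]
  = √[0 + 36 + 256]
  = √292
  ≈ 17.09

17.09


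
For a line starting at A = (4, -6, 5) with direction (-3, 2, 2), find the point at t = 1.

P(t) = A + t·d
  = (4 + (-3)·1, -6 + 2·1, 5 + 2·1)
  = (4 - 3, -6 + 2, 5 + 2)
  = (1, -4, 7)

(1, -4, 7)


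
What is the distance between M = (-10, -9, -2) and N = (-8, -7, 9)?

d = √[(x₂-x₁)² + (y₂-y₁)² + (z₂-z₁)²]
  = √[2² + 2² + 11²]
  = √[4 + 4 + 121]
  = √129
  ≈ 11.36

11.36


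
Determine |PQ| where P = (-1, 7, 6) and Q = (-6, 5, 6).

d = √[(x₂-x₁)² + (y₂-y₁)² + (z₂-z₁)²]
  = √[(-5)² + (-2)² + 0²]
  = √[25 + 4 + 0]
  = √29
  ≈ 5.385

5.385


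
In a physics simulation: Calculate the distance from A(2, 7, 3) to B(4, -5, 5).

d = √[(x₂-x₁)² + (y₂-y₁)² + (z₂-z₁)²]
  = √[2² + (-12)² + 2²]
  = √[4 + 144 + 4]
  = √152
  ≈ 12.33

12.33


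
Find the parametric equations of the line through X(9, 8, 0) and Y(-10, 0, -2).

Direction vector d = Y - X = (-10 - 9, 0 - 8, -2 + 0) = (-19, -8, -2)
Parametric form r = X + t·d:
x = 9 - 19t, y = 8 - 8t, z = 0 - 2t

x = 9 - 19t, y = 8 - 8t, z = 0 - 2t


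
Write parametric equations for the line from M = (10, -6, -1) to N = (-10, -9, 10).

Direction vector d = N - M = (-10 - 10, -9 + 6, 10 + 1) = (-20, -3, 11)
Parametric form r = M + t·d:
x = 10 - 20t, y = -6 - 3t, z = -1 + 11t

x = 10 - 20t, y = -6 - 3t, z = -1 + 11t


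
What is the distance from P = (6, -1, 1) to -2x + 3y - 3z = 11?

distance = |a·x₀ + b·y₀ + c·z₀ - d| / √(a² + b² + c²)
  = |(-2)·6 + 3·(-1) + (-3)·1 - 11| / √((-2)² + 3² + (-3)²)
  = |-12 - 3 - 3 - 11| / √(4 + 9 + 9)
  = |-29| / √22
  = 29 / 4.69
  ≈ 6.183

6.183


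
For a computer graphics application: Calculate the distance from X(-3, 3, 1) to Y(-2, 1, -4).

d = √[(x₂-x₁)² + (y₂-y₁)² + (z₂-z₁)²]
  = √[1² + (-2)² + (-5)²]
  = √[1 + 4 + 25]
  = √30
  ≈ 5.477

5.477


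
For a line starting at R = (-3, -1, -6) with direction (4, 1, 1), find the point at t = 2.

P(t) = R + t·d
  = (-3 + 4·2, -1 + 1·2, -6 + 1·2)
  = (-3 + 8, -1 + 2, -6 + 2)
  = (5, 1, -4)

(5, 1, -4)


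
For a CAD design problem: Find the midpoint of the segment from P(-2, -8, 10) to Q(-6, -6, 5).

M = ((x₁+x₂)/2, (y₁+y₂)/2, (z₁+z₂)/2)
  = ((-2 - 6)/2, (-8 - 6)/2, (10 + 5)/2)
  = (-8/2, -14/2, 15/2)
  = (-4, -7, 7.5)

(-4, -7, 7.5)


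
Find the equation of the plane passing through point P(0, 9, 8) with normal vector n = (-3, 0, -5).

The plane through P with normal n = (a, b, c) satisfies n·(r - P) = 0,
i.e. ax + by + cz = a·x₀ + b·y₀ + c·z₀.
d = (-3)·0 + 0·9 + (-5)·8
  = 0 + 0 - 40
  = -40
Equation: -3x - 5z = -40

-3x - 5z = -40


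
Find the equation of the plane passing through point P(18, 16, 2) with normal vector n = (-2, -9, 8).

The plane through P with normal n = (a, b, c) satisfies n·(r - P) = 0,
i.e. ax + by + cz = a·x₀ + b·y₀ + c·z₀.
d = (-2)·18 + (-9)·16 + 8·2
  = -36 - 144 + 16
  = -164
Equation: -2x - 9y + 8z = -164

-2x - 9y + 8z = -164


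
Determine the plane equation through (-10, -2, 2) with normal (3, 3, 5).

The plane through P with normal n = (a, b, c) satisfies n·(r - P) = 0,
i.e. ax + by + cz = a·x₀ + b·y₀ + c·z₀.
d = 3·(-10) + 3·(-2) + 5·2
  = -30 - 6 + 10
  = -26
Equation: 3x + 3y + 5z = -26

3x + 3y + 5z = -26


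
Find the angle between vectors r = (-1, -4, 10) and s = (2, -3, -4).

r·s = (-1)·2 + (-4)·(-3) + 10·(-4) = -2 + 12 - 40 = -30
|r| = √((-1)² + (-4)² + 10²) = √117 ≈ 10.82
|s| = √(2² + (-3)² + (-4)²) = √29 ≈ 5.385
cos θ = (r·s)/(|r||s|) = -30/(10.82·5.385) ≈ -0.515
θ = arccos(-0.515) ≈ 121°

121°


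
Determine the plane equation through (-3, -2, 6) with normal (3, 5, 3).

The plane through P with normal n = (a, b, c) satisfies n·(r - P) = 0,
i.e. ax + by + cz = a·x₀ + b·y₀ + c·z₀.
d = 3·(-3) + 5·(-2) + 3·6
  = -9 - 10 + 18
  = -1
Equation: 3x + 5y + 3z = -1

3x + 5y + 3z = -1


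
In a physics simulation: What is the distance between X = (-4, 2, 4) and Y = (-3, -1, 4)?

d = √[(x₂-x₁)² + (y₂-y₁)² + (z₂-z₁)²]
  = √[1² + (-3)² + 0²]
  = √[1 + 9 + 0]
  = √10
  ≈ 3.162

3.162


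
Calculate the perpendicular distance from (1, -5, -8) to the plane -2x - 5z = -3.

distance = |a·x₀ + b·y₀ + c·z₀ - d| / √(a² + b² + c²)
  = |(-2)·1 + 0·(-5) + (-5)·(-8) - (-3)| / √((-2)² + 0² + (-5)²)
  = |-2 + 0 + 40 + 3| / √(4 + 0 + 25)
  = |41| / √29
  = 41 / 5.385
  ≈ 7.614

7.614


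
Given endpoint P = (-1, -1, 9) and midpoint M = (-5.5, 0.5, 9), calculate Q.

Q = 2M - P
  = (2·(-5.5) - (-1), 2·0.5 - (-1), 2·9 - 9)
  = (-11 + 1, 1 + 1, 18 - 9)
  = (-10, 2, 9)

(-10, 2, 9)


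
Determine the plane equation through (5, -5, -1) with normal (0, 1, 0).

The plane through P with normal n = (a, b, c) satisfies n·(r - P) = 0,
i.e. ax + by + cz = a·x₀ + b·y₀ + c·z₀.
d = 0·5 + 1·(-5) + 0·(-1)
  = 0 - 5 + 0
  = -5
Equation: y = -5

y = -5


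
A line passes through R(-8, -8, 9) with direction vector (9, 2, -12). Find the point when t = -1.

P(t) = R + t·d
  = (-8 + 9·(-1), -8 + 2·(-1), 9 + (-12)·(-1))
  = (-8 - 9, -8 - 2, 9 + 12)
  = (-17, -10, 21)

(-17, -10, 21)


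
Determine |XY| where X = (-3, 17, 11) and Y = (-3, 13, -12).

d = √[(x₂-x₁)² + (y₂-y₁)² + (z₂-z₁)²]
  = √[0² + (-4)² + (-23)²]
  = √[0 + 16 + 529]
  = √545
  ≈ 23.35

23.35


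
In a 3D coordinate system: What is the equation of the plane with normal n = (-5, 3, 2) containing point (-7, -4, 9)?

The plane through P with normal n = (a, b, c) satisfies n·(r - P) = 0,
i.e. ax + by + cz = a·x₀ + b·y₀ + c·z₀.
d = (-5)·(-7) + 3·(-4) + 2·9
  = 35 - 12 + 18
  = 41
Equation: -5x + 3y + 2z = 41

-5x + 3y + 2z = 41


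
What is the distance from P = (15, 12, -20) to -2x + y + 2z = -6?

distance = |a·x₀ + b·y₀ + c·z₀ - d| / √(a² + b² + c²)
  = |(-2)·15 + 1·12 + 2·(-20) - (-6)| / √((-2)² + 1² + 2²)
  = |-30 + 12 - 40 + 6| / √(4 + 1 + 4)
  = |-52| / √9
  = 52 / 3
  ≈ 17.33

17.33


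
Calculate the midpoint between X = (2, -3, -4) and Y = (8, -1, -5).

M = ((x₁+x₂)/2, (y₁+y₂)/2, (z₁+z₂)/2)
  = ((2 + 8)/2, (-3 - 1)/2, (-4 - 5)/2)
  = (10/2, -4/2, -9/2)
  = (5, -2, -4.5)

(5, -2, -4.5)


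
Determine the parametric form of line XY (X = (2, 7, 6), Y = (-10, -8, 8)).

Direction vector d = Y - X = (-10 - 2, -8 - 7, 8 - 6) = (-12, -15, 2)
Parametric form r = X + t·d:
x = 2 - 12t, y = 7 - 15t, z = 6 + 2t

x = 2 - 12t, y = 7 - 15t, z = 6 + 2t


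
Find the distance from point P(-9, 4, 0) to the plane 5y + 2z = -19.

distance = |a·x₀ + b·y₀ + c·z₀ - d| / √(a² + b² + c²)
  = |0·(-9) + 5·4 + 2·0 - (-19)| / √(0² + 5² + 2²)
  = |0 + 20 + 0 + 19| / √(0 + 25 + 4)
  = |39| / √29
  = 39 / 5.385
  ≈ 7.242

7.242


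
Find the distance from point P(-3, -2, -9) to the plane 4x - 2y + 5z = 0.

distance = |a·x₀ + b·y₀ + c·z₀ - d| / √(a² + b² + c²)
  = |4·(-3) + (-2)·(-2) + 5·(-9) - 0| / √(4² + (-2)² + 5²)
  = |-12 + 4 - 45 + 0| / √(16 + 4 + 25)
  = |-53| / √45
  = 53 / 6.708
  ≈ 7.901

7.901


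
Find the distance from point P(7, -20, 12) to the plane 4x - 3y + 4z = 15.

distance = |a·x₀ + b·y₀ + c·z₀ - d| / √(a² + b² + c²)
  = |4·7 + (-3)·(-20) + 4·12 - 15| / √(4² + (-3)² + 4²)
  = |28 + 60 + 48 - 15| / √(16 + 9 + 16)
  = |121| / √41
  = 121 / 6.403
  ≈ 18.9

18.9


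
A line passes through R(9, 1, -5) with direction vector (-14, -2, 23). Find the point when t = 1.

P(t) = R + t·d
  = (9 + (-14)·1, 1 + (-2)·1, -5 + 23·1)
  = (9 - 14, 1 - 2, -5 + 23)
  = (-5, -1, 18)

(-5, -1, 18)


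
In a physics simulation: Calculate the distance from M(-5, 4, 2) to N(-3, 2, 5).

d = √[(x₂-x₁)² + (y₂-y₁)² + (z₂-z₁)²]
  = √[2² + (-2)² + 3²]
  = √[4 + 4 + 9]
  = √17
  ≈ 4.123

4.123


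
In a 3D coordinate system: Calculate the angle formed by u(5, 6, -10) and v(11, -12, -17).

u·v = 5·11 + 6·(-12) + (-10)·(-17) = 55 - 72 + 170 = 153
|u| = √(5² + 6² + (-10)²) = √161 ≈ 12.69
|v| = √(11² + (-12)² + (-17)²) = √554 ≈ 23.54
cos θ = (u·v)/(|u||v|) = 153/(12.69·23.54) ≈ 0.5123
θ = arccos(0.5123) ≈ 59.18°

59.18°


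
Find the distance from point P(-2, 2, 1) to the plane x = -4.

distance = |a·x₀ + b·y₀ + c·z₀ - d| / √(a² + b² + c²)
  = |1·(-2) + 0·2 + 0·1 - (-4)| / √(1² + 0² + 0²)
  = |-2 + 0 + 0 + 4| / √(1 + 0 + 0)
  = |2| / √1
  = 2 / 1
  ≈ 2

2


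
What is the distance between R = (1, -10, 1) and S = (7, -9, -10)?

d = √[(x₂-x₁)² + (y₂-y₁)² + (z₂-z₁)²]
  = √[6² + 1² + (-11)²]
  = √[36 + 1 + 121]
  = √158
  ≈ 12.57

12.57


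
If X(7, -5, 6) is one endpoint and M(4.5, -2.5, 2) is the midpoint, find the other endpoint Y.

Y = 2M - X
  = (2·4.5 - 7, 2·(-2.5) - (-5), 2·2 - 6)
  = (9 - 7, -5 + 5, 4 - 6)
  = (2, 0, -2)

(2, 0, -2)


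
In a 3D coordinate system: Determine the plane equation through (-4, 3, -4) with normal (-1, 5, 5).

The plane through P with normal n = (a, b, c) satisfies n·(r - P) = 0,
i.e. ax + by + cz = a·x₀ + b·y₀ + c·z₀.
d = (-1)·(-4) + 5·3 + 5·(-4)
  = 4 + 15 - 20
  = -1
Equation: -x + 5y + 5z = -1

-x + 5y + 5z = -1


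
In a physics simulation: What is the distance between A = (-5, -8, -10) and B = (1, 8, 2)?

d = √[(x₂-x₁)² + (y₂-y₁)² + (z₂-z₁)²]
  = √[6² + 16² + 12²]
  = √[36 + 256 + 144]
  = √436
  ≈ 20.88

20.88


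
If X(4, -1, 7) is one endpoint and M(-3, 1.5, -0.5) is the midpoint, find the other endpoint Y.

Y = 2M - X
  = (2·(-3) - 4, 2·1.5 - (-1), 2·(-0.5) - 7)
  = (-6 - 4, 3 + 1, -1 - 7)
  = (-10, 4, -8)

(-10, 4, -8)


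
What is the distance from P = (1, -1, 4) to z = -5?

distance = |a·x₀ + b·y₀ + c·z₀ - d| / √(a² + b² + c²)
  = |0·1 + 0·(-1) + 1·4 - (-5)| / √(0² + 0² + 1²)
  = |0 + 0 + 4 + 5| / √(0 + 0 + 1)
  = |9| / √1
  = 9 / 1
  ≈ 9

9


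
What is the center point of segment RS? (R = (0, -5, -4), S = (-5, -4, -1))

M = ((x₁+x₂)/2, (y₁+y₂)/2, (z₁+z₂)/2)
  = ((0 - 5)/2, (-5 - 4)/2, (-4 - 1)/2)
  = (-5/2, -9/2, -5/2)
  = (-2.5, -4.5, -2.5)

(-2.5, -4.5, -2.5)


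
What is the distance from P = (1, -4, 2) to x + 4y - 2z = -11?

distance = |a·x₀ + b·y₀ + c·z₀ - d| / √(a² + b² + c²)
  = |1·1 + 4·(-4) + (-2)·2 - (-11)| / √(1² + 4² + (-2)²)
  = |1 - 16 - 4 + 11| / √(1 + 16 + 4)
  = |-8| / √21
  = 8 / 4.583
  ≈ 1.746

1.746


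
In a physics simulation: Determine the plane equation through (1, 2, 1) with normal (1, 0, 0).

The plane through P with normal n = (a, b, c) satisfies n·(r - P) = 0,
i.e. ax + by + cz = a·x₀ + b·y₀ + c·z₀.
d = 1·1 + 0·2 + 0·1
  = 1 + 0 + 0
  = 1
Equation: x = 1

x = 1


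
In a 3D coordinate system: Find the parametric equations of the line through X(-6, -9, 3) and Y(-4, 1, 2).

Direction vector d = Y - X = (-4 + 6, 1 + 9, 2 - 3) = (2, 10, -1)
Parametric form r = X + t·d:
x = -6 + 2t, y = -9 + 10t, z = 3 - t

x = -6 + 2t, y = -9 + 10t, z = 3 - t


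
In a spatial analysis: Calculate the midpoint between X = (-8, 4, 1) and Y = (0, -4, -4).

M = ((x₁+x₂)/2, (y₁+y₂)/2, (z₁+z₂)/2)
  = ((-8 + 0)/2, (4 - 4)/2, (1 - 4)/2)
  = (-8/2, 0/2, -3/2)
  = (-4, 0, -1.5)

(-4, 0, -1.5)


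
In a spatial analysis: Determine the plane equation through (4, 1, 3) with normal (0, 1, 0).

The plane through P with normal n = (a, b, c) satisfies n·(r - P) = 0,
i.e. ax + by + cz = a·x₀ + b·y₀ + c·z₀.
d = 0·4 + 1·1 + 0·3
  = 0 + 1 + 0
  = 1
Equation: y = 1

y = 1


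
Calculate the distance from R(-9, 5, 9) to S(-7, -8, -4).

d = √[(x₂-x₁)² + (y₂-y₁)² + (z₂-z₁)²]
  = √[2² + (-13)² + (-13)²]
  = √[4 + 169 + 169]
  = √342
  ≈ 18.49

18.49


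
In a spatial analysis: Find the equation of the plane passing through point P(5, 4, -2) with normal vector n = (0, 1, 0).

The plane through P with normal n = (a, b, c) satisfies n·(r - P) = 0,
i.e. ax + by + cz = a·x₀ + b·y₀ + c·z₀.
d = 0·5 + 1·4 + 0·(-2)
  = 0 + 4 + 0
  = 4
Equation: y = 4

y = 4


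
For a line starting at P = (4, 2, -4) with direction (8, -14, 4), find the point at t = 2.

P(t) = P + t·d
  = (4 + 8·2, 2 + (-14)·2, -4 + 4·2)
  = (4 + 16, 2 - 28, -4 + 8)
  = (20, -26, 4)

(20, -26, 4)


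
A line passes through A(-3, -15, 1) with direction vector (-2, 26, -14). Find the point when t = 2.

P(t) = A + t·d
  = (-3 + (-2)·2, -15 + 26·2, 1 + (-14)·2)
  = (-3 - 4, -15 + 52, 1 - 28)
  = (-7, 37, -27)

(-7, 37, -27)


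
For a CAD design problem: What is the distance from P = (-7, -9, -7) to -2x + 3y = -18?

distance = |a·x₀ + b·y₀ + c·z₀ - d| / √(a² + b² + c²)
  = |(-2)·(-7) + 3·(-9) + 0·(-7) - (-18)| / √((-2)² + 3² + 0²)
  = |14 - 27 + 0 + 18| / √(4 + 9 + 0)
  = |5| / √13
  = 5 / 3.606
  ≈ 1.387

1.387


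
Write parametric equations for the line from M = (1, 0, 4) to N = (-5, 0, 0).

Direction vector d = N - M = (-5 - 1, 0 + 0, 0 - 4) = (-6, 0, -4)
Parametric form r = M + t·d:
x = 1 - 6t, y = 0, z = 4 - 4t

x = 1 - 6t, y = 0, z = 4 - 4t


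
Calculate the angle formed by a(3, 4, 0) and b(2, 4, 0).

a·b = 3·2 + 4·4 + 0·0 = 6 + 16 + 0 = 22
|a| = √(3² + 4² + 0²) = √25 ≈ 5
|b| = √(2² + 4² + 0²) = √20 ≈ 4.472
cos θ = (a·b)/(|a||b|) = 22/(5·4.472) ≈ 0.9839
θ = arccos(0.9839) ≈ 10.3°

10.3°


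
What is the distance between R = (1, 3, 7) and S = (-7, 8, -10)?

d = √[(x₂-x₁)² + (y₂-y₁)² + (z₂-z₁)²]
  = √[(-8)² + 5² + (-17)²]
  = √[64 + 25 + 289]
  = √378
  ≈ 19.44

19.44


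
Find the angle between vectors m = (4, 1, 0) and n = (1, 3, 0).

m·n = 4·1 + 1·3 + 0·0 = 4 + 3 + 0 = 7
|m| = √(4² + 1² + 0²) = √17 ≈ 4.123
|n| = √(1² + 3² + 0²) = √10 ≈ 3.162
cos θ = (m·n)/(|m||n|) = 7/(4.123·3.162) ≈ 0.5369
θ = arccos(0.5369) ≈ 57.53°

57.53°


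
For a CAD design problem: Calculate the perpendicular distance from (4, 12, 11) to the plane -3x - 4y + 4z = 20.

distance = |a·x₀ + b·y₀ + c·z₀ - d| / √(a² + b² + c²)
  = |(-3)·4 + (-4)·12 + 4·11 - 20| / √((-3)² + (-4)² + 4²)
  = |-12 - 48 + 44 - 20| / √(9 + 16 + 16)
  = |-36| / √41
  = 36 / 6.403
  ≈ 5.622

5.622


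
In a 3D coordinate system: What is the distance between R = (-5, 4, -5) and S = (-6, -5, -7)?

d = √[(x₂-x₁)² + (y₂-y₁)² + (z₂-z₁)²]
  = √[(-1)² + (-9)² + (-2)²]
  = √[1 + 81 + 4]
  = √86
  ≈ 9.274

9.274


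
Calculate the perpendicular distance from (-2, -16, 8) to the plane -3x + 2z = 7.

distance = |a·x₀ + b·y₀ + c·z₀ - d| / √(a² + b² + c²)
  = |(-3)·(-2) + 0·(-16) + 2·8 - 7| / √((-3)² + 0² + 2²)
  = |6 + 0 + 16 - 7| / √(9 + 0 + 4)
  = |15| / √13
  = 15 / 3.606
  ≈ 4.16

4.16


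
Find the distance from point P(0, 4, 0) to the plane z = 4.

distance = |a·x₀ + b·y₀ + c·z₀ - d| / √(a² + b² + c²)
  = |0·0 + 0·4 + 1·0 - 4| / √(0² + 0² + 1²)
  = |0 + 0 + 0 - 4| / √(0 + 0 + 1)
  = |-4| / √1
  = 4 / 1
  ≈ 4

4


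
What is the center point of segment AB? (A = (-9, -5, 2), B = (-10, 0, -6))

M = ((x₁+x₂)/2, (y₁+y₂)/2, (z₁+z₂)/2)
  = ((-9 - 10)/2, (-5 + 0)/2, (2 - 6)/2)
  = (-19/2, -5/2, -4/2)
  = (-9.5, -2.5, -2)

(-9.5, -2.5, -2)


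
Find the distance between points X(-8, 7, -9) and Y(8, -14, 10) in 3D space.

d = √[(x₂-x₁)² + (y₂-y₁)² + (z₂-z₁)²]
  = √[16² + (-21)² + 19²]
  = √[256 + 441 + 361]
  = √1058
  ≈ 32.53

32.53


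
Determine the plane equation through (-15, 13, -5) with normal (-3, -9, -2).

The plane through P with normal n = (a, b, c) satisfies n·(r - P) = 0,
i.e. ax + by + cz = a·x₀ + b·y₀ + c·z₀.
d = (-3)·(-15) + (-9)·13 + (-2)·(-5)
  = 45 - 117 + 10
  = -62
Equation: -3x - 9y - 2z = -62

-3x - 9y - 2z = -62


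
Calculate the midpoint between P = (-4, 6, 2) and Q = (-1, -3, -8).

M = ((x₁+x₂)/2, (y₁+y₂)/2, (z₁+z₂)/2)
  = ((-4 - 1)/2, (6 - 3)/2, (2 - 8)/2)
  = (-5/2, 3/2, -6/2)
  = (-2.5, 1.5, -3)

(-2.5, 1.5, -3)


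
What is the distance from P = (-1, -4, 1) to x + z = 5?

distance = |a·x₀ + b·y₀ + c·z₀ - d| / √(a² + b² + c²)
  = |1·(-1) + 0·(-4) + 1·1 - 5| / √(1² + 0² + 1²)
  = |-1 + 0 + 1 - 5| / √(1 + 0 + 1)
  = |-5| / √2
  = 5 / 1.414
  ≈ 3.536

3.536


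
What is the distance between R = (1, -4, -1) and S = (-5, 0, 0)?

d = √[(x₂-x₁)² + (y₂-y₁)² + (z₂-z₁)²]
  = √[(-6)² + 4² + 1²]
  = √[36 + 16 + 1]
  = √53
  ≈ 7.28

7.28


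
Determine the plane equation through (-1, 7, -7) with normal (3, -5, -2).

The plane through P with normal n = (a, b, c) satisfies n·(r - P) = 0,
i.e. ax + by + cz = a·x₀ + b·y₀ + c·z₀.
d = 3·(-1) + (-5)·7 + (-2)·(-7)
  = -3 - 35 + 14
  = -24
Equation: 3x - 5y - 2z = -24

3x - 5y - 2z = -24


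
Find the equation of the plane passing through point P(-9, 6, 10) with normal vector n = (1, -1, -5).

The plane through P with normal n = (a, b, c) satisfies n·(r - P) = 0,
i.e. ax + by + cz = a·x₀ + b·y₀ + c·z₀.
d = 1·(-9) + (-1)·6 + (-5)·10
  = -9 - 6 - 50
  = -65
Equation: x - y - 5z = -65

x - y - 5z = -65


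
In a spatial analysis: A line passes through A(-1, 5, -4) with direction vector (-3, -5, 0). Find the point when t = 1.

P(t) = A + t·d
  = (-1 + (-3)·1, 5 + (-5)·1, -4 + 0·1)
  = (-1 - 3, 5 - 5, -4 + 0)
  = (-4, 0, -4)

(-4, 0, -4)


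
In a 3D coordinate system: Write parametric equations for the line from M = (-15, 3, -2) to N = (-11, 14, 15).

Direction vector d = N - M = (-11 + 15, 14 - 3, 15 + 2) = (4, 11, 17)
Parametric form r = M + t·d:
x = -15 + 4t, y = 3 + 11t, z = -2 + 17t

x = -15 + 4t, y = 3 + 11t, z = -2 + 17t


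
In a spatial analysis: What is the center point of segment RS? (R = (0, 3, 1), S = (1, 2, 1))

M = ((x₁+x₂)/2, (y₁+y₂)/2, (z₁+z₂)/2)
  = ((0 + 1)/2, (3 + 2)/2, (1 + 1)/2)
  = (1/2, 5/2, 2/2)
  = (0.5, 2.5, 1)

(0.5, 2.5, 1)


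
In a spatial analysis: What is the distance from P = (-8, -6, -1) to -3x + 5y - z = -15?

distance = |a·x₀ + b·y₀ + c·z₀ - d| / √(a² + b² + c²)
  = |(-3)·(-8) + 5·(-6) + (-1)·(-1) - (-15)| / √((-3)² + 5² + (-1)²)
  = |24 - 30 + 1 + 15| / √(9 + 25 + 1)
  = |10| / √35
  = 10 / 5.916
  ≈ 1.69

1.69


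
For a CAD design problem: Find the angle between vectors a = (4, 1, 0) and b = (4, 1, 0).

a·b = 4·4 + 1·1 + 0·0 = 16 + 1 + 0 = 17
|a| = √(4² + 1² + 0²) = √17 ≈ 4.123
|b| = √(4² + 1² + 0²) = √17 ≈ 4.123
cos θ = (a·b)/(|a||b|) = 17/(4.123·4.123) ≈ 1
θ = arccos(1) ≈ 0°

0°


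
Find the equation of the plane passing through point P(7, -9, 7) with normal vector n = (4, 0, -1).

The plane through P with normal n = (a, b, c) satisfies n·(r - P) = 0,
i.e. ax + by + cz = a·x₀ + b·y₀ + c·z₀.
d = 4·7 + 0·(-9) + (-1)·7
  = 28 + 0 - 7
  = 21
Equation: 4x - z = 21

4x - z = 21


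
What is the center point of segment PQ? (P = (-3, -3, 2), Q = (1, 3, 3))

M = ((x₁+x₂)/2, (y₁+y₂)/2, (z₁+z₂)/2)
  = ((-3 + 1)/2, (-3 + 3)/2, (2 + 3)/2)
  = (-2/2, 0/2, 5/2)
  = (-1, 0, 2.5)

(-1, 0, 2.5)


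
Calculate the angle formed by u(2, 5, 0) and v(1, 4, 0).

u·v = 2·1 + 5·4 + 0·0 = 2 + 20 + 0 = 22
|u| = √(2² + 5² + 0²) = √29 ≈ 5.385
|v| = √(1² + 4² + 0²) = √17 ≈ 4.123
cos θ = (u·v)/(|u||v|) = 22/(5.385·4.123) ≈ 0.9908
θ = arccos(0.9908) ≈ 7.765°

7.765°


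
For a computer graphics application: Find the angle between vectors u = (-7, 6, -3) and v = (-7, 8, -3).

u·v = (-7)·(-7) + 6·8 + (-3)·(-3) = 49 + 48 + 9 = 106
|u| = √((-7)² + 6² + (-3)²) = √94 ≈ 9.695
|v| = √((-7)² + 8² + (-3)²) = √122 ≈ 11.05
cos θ = (u·v)/(|u||v|) = 106/(9.695·11.05) ≈ 0.9898
θ = arccos(0.9898) ≈ 8.177°

8.177°


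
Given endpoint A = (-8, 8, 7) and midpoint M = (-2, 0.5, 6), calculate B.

B = 2M - A
  = (2·(-2) - (-8), 2·0.5 - 8, 2·6 - 7)
  = (-4 + 8, 1 - 8, 12 - 7)
  = (4, -7, 5)

(4, -7, 5)


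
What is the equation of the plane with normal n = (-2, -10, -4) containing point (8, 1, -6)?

The plane through P with normal n = (a, b, c) satisfies n·(r - P) = 0,
i.e. ax + by + cz = a·x₀ + b·y₀ + c·z₀.
d = (-2)·8 + (-10)·1 + (-4)·(-6)
  = -16 - 10 + 24
  = -2
Equation: -2x - 10y - 4z = -2

-2x - 10y - 4z = -2


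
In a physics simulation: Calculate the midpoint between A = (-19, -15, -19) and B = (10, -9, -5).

M = ((x₁+x₂)/2, (y₁+y₂)/2, (z₁+z₂)/2)
  = ((-19 + 10)/2, (-15 - 9)/2, (-19 - 5)/2)
  = (-9/2, -24/2, -24/2)
  = (-4.5, -12, -12)

(-4.5, -12, -12)


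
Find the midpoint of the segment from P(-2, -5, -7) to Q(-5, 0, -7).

M = ((x₁+x₂)/2, (y₁+y₂)/2, (z₁+z₂)/2)
  = ((-2 - 5)/2, (-5 + 0)/2, (-7 - 7)/2)
  = (-7/2, -5/2, -14/2)
  = (-3.5, -2.5, -7)

(-3.5, -2.5, -7)


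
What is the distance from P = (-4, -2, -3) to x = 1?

distance = |a·x₀ + b·y₀ + c·z₀ - d| / √(a² + b² + c²)
  = |1·(-4) + 0·(-2) + 0·(-3) - 1| / √(1² + 0² + 0²)
  = |-4 + 0 + 0 - 1| / √(1 + 0 + 0)
  = |-5| / √1
  = 5 / 1
  ≈ 5

5


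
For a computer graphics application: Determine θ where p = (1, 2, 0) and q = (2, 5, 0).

p·q = 1·2 + 2·5 + 0·0 = 2 + 10 + 0 = 12
|p| = √(1² + 2² + 0²) = √5 ≈ 2.236
|q| = √(2² + 5² + 0²) = √29 ≈ 5.385
cos θ = (p·q)/(|p||q|) = 12/(2.236·5.385) ≈ 0.9965
θ = arccos(0.9965) ≈ 4.764°

4.764°


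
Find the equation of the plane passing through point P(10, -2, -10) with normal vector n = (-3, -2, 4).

The plane through P with normal n = (a, b, c) satisfies n·(r - P) = 0,
i.e. ax + by + cz = a·x₀ + b·y₀ + c·z₀.
d = (-3)·10 + (-2)·(-2) + 4·(-10)
  = -30 + 4 - 40
  = -66
Equation: -3x - 2y + 4z = -66

-3x - 2y + 4z = -66


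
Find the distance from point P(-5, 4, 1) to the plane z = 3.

distance = |a·x₀ + b·y₀ + c·z₀ - d| / √(a² + b² + c²)
  = |0·(-5) + 0·4 + 1·1 - 3| / √(0² + 0² + 1²)
  = |0 + 0 + 1 - 3| / √(0 + 0 + 1)
  = |-2| / √1
  = 2 / 1
  ≈ 2

2


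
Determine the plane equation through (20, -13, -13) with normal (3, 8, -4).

The plane through P with normal n = (a, b, c) satisfies n·(r - P) = 0,
i.e. ax + by + cz = a·x₀ + b·y₀ + c·z₀.
d = 3·20 + 8·(-13) + (-4)·(-13)
  = 60 - 104 + 52
  = 8
Equation: 3x + 8y - 4z = 8

3x + 8y - 4z = 8


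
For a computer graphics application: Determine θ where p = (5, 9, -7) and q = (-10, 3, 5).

p·q = 5·(-10) + 9·3 + (-7)·5 = -50 + 27 - 35 = -58
|p| = √(5² + 9² + (-7)²) = √155 ≈ 12.45
|q| = √((-10)² + 3² + 5²) = √134 ≈ 11.58
cos θ = (p·q)/(|p||q|) = -58/(12.45·11.58) ≈ -0.4024
θ = arccos(-0.4024) ≈ 113.7°

113.7°


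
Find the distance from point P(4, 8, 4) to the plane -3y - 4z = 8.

distance = |a·x₀ + b·y₀ + c·z₀ - d| / √(a² + b² + c²)
  = |0·4 + (-3)·8 + (-4)·4 - 8| / √(0² + (-3)² + (-4)²)
  = |0 - 24 - 16 - 8| / √(0 + 9 + 16)
  = |-48| / √25
  = 48 / 5
  ≈ 9.6

9.6


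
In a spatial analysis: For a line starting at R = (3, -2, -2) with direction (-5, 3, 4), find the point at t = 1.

P(t) = R + t·d
  = (3 + (-5)·1, -2 + 3·1, -2 + 4·1)
  = (3 - 5, -2 + 3, -2 + 4)
  = (-2, 1, 2)

(-2, 1, 2)


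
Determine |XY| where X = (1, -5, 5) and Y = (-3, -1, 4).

d = √[(x₂-x₁)² + (y₂-y₁)² + (z₂-z₁)²]
  = √[(-4)² + 4² + (-1)²]
  = √[16 + 16 + 1]
  = √33
  ≈ 5.745

5.745


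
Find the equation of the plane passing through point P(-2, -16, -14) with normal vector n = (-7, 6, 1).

The plane through P with normal n = (a, b, c) satisfies n·(r - P) = 0,
i.e. ax + by + cz = a·x₀ + b·y₀ + c·z₀.
d = (-7)·(-2) + 6·(-16) + 1·(-14)
  = 14 - 96 - 14
  = -96
Equation: -7x + 6y + z = -96

-7x + 6y + z = -96


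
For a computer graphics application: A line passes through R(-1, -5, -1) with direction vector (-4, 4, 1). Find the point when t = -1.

P(t) = R + t·d
  = (-1 + (-4)·(-1), -5 + 4·(-1), -1 + 1·(-1))
  = (-1 + 4, -5 - 4, -1 - 1)
  = (3, -9, -2)

(3, -9, -2)


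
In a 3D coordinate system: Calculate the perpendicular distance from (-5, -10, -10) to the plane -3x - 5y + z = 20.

distance = |a·x₀ + b·y₀ + c·z₀ - d| / √(a² + b² + c²)
  = |(-3)·(-5) + (-5)·(-10) + 1·(-10) - 20| / √((-3)² + (-5)² + 1²)
  = |15 + 50 - 10 - 20| / √(9 + 25 + 1)
  = |35| / √35
  = 35 / 5.916
  ≈ 5.916

5.916


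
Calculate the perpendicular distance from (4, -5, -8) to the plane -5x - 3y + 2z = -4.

distance = |a·x₀ + b·y₀ + c·z₀ - d| / √(a² + b² + c²)
  = |(-5)·4 + (-3)·(-5) + 2·(-8) - (-4)| / √((-5)² + (-3)² + 2²)
  = |-20 + 15 - 16 + 4| / √(25 + 9 + 4)
  = |-17| / √38
  = 17 / 6.164
  ≈ 2.758

2.758


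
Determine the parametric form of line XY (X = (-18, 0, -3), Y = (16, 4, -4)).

Direction vector d = Y - X = (16 + 18, 4 + 0, -4 + 3) = (34, 4, -1)
Parametric form r = X + t·d:
x = -18 + 34t, y = 0 + 4t, z = -3 - t

x = -18 + 34t, y = 0 + 4t, z = -3 - t


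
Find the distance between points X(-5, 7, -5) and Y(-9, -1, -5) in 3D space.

d = √[(x₂-x₁)² + (y₂-y₁)² + (z₂-z₁)²]
  = √[(-4)² + (-8)² + 0²]
  = √[16 + 64 + 0]
  = √80
  ≈ 8.944

8.944


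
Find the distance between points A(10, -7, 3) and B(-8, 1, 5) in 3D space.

d = √[(x₂-x₁)² + (y₂-y₁)² + (z₂-z₁)²]
  = √[(-18)² + 8² + 2²]
  = √[324 + 64 + 4]
  = √392
  ≈ 19.8

19.8


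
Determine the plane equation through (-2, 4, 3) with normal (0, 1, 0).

The plane through P with normal n = (a, b, c) satisfies n·(r - P) = 0,
i.e. ax + by + cz = a·x₀ + b·y₀ + c·z₀.
d = 0·(-2) + 1·4 + 0·3
  = 0 + 4 + 0
  = 4
Equation: y = 4

y = 4


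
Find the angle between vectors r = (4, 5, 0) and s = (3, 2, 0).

r·s = 4·3 + 5·2 + 0·0 = 12 + 10 + 0 = 22
|r| = √(4² + 5² + 0²) = √41 ≈ 6.403
|s| = √(3² + 2² + 0²) = √13 ≈ 3.606
cos θ = (r·s)/(|r||s|) = 22/(6.403·3.606) ≈ 0.9529
θ = arccos(0.9529) ≈ 17.65°

17.65°


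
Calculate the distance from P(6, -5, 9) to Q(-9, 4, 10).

d = √[(x₂-x₁)² + (y₂-y₁)² + (z₂-z₁)²]
  = √[(-15)² + 9² + 1²]
  = √[225 + 81 + 1]
  = √307
  ≈ 17.52

17.52


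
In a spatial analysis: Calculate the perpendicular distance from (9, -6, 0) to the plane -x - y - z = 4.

distance = |a·x₀ + b·y₀ + c·z₀ - d| / √(a² + b² + c²)
  = |(-1)·9 + (-1)·(-6) + (-1)·0 - 4| / √((-1)² + (-1)² + (-1)²)
  = |-9 + 6 + 0 - 4| / √(1 + 1 + 1)
  = |-7| / √3
  = 7 / 1.732
  ≈ 4.041

4.041


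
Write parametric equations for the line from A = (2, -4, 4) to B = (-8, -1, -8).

Direction vector d = B - A = (-8 - 2, -1 + 4, -8 - 4) = (-10, 3, -12)
Parametric form r = A + t·d:
x = 2 - 10t, y = -4 + 3t, z = 4 - 12t

x = 2 - 10t, y = -4 + 3t, z = 4 - 12t


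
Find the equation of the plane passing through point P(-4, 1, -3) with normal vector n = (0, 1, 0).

The plane through P with normal n = (a, b, c) satisfies n·(r - P) = 0,
i.e. ax + by + cz = a·x₀ + b·y₀ + c·z₀.
d = 0·(-4) + 1·1 + 0·(-3)
  = 0 + 1 + 0
  = 1
Equation: y = 1

y = 1


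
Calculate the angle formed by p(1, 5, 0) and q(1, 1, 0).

p·q = 1·1 + 5·1 + 0·0 = 1 + 5 + 0 = 6
|p| = √(1² + 5² + 0²) = √26 ≈ 5.099
|q| = √(1² + 1² + 0²) = √2 ≈ 1.414
cos θ = (p·q)/(|p||q|) = 6/(5.099·1.414) ≈ 0.8321
θ = arccos(0.8321) ≈ 33.69°

33.69°


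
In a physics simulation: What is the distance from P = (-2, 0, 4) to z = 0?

distance = |a·x₀ + b·y₀ + c·z₀ - d| / √(a² + b² + c²)
  = |0·(-2) + 0·0 + 1·4 - 0| / √(0² + 0² + 1²)
  = |0 + 0 + 4 + 0| / √(0 + 0 + 1)
  = |4| / √1
  = 4 / 1
  ≈ 4

4


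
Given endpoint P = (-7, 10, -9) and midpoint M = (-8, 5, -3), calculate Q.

Q = 2M - P
  = (2·(-8) - (-7), 2·5 - 10, 2·(-3) - (-9))
  = (-16 + 7, 10 - 10, -6 + 9)
  = (-9, 0, 3)

(-9, 0, 3)


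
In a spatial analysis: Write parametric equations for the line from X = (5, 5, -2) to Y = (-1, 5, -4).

Direction vector d = Y - X = (-1 - 5, 5 - 5, -4 + 2) = (-6, 0, -2)
Parametric form r = X + t·d:
x = 5 - 6t, y = 5, z = -2 - 2t

x = 5 - 6t, y = 5, z = -2 - 2t


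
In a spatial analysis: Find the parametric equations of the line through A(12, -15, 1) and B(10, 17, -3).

Direction vector d = B - A = (10 - 12, 17 + 15, -3 - 1) = (-2, 32, -4)
Parametric form r = A + t·d:
x = 12 - 2t, y = -15 + 32t, z = 1 - 4t

x = 12 - 2t, y = -15 + 32t, z = 1 - 4t


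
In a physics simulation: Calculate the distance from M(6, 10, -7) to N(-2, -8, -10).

d = √[(x₂-x₁)² + (y₂-y₁)² + (z₂-z₁)²]
  = √[(-8)² + (-18)² + (-3)²]
  = √[64 + 324 + 9]
  = √397
  ≈ 19.92

19.92


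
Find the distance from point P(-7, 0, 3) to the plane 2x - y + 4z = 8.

distance = |a·x₀ + b·y₀ + c·z₀ - d| / √(a² + b² + c²)
  = |2·(-7) + (-1)·0 + 4·3 - 8| / √(2² + (-1)² + 4²)
  = |-14 + 0 + 12 - 8| / √(4 + 1 + 16)
  = |-10| / √21
  = 10 / 4.583
  ≈ 2.182

2.182


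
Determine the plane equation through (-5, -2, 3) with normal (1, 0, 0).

The plane through P with normal n = (a, b, c) satisfies n·(r - P) = 0,
i.e. ax + by + cz = a·x₀ + b·y₀ + c·z₀.
d = 1·(-5) + 0·(-2) + 0·3
  = -5 + 0 + 0
  = -5
Equation: x = -5

x = -5


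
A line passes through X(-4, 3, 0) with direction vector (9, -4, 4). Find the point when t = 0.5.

P(t) = X + t·d
  = (-4 + 9·0.5, 3 + (-4)·0.5, 0 + 4·0.5)
  = (-4 + 4.5, 3 - 2, 0 + 2)
  = (0.5, 1, 2)

(0.5, 1, 2)


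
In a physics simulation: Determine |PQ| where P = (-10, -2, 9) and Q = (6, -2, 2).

d = √[(x₂-x₁)² + (y₂-y₁)² + (z₂-z₁)²]
  = √[16² + 0² + (-7)²]
  = √[256 + 0 + 49]
  = √305
  ≈ 17.46

17.46


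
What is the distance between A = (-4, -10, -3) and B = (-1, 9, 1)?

d = √[(x₂-x₁)² + (y₂-y₁)² + (z₂-z₁)²]
  = √[3² + 19² + 4²]
  = √[9 + 361 + 16]
  = √386
  ≈ 19.65

19.65


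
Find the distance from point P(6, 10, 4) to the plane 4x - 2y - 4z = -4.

distance = |a·x₀ + b·y₀ + c·z₀ - d| / √(a² + b² + c²)
  = |4·6 + (-2)·10 + (-4)·4 - (-4)| / √(4² + (-2)² + (-4)²)
  = |24 - 20 - 16 + 4| / √(16 + 4 + 16)
  = |-8| / √36
  = 8 / 6
  ≈ 1.333

1.333


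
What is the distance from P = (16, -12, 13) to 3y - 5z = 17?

distance = |a·x₀ + b·y₀ + c·z₀ - d| / √(a² + b² + c²)
  = |0·16 + 3·(-12) + (-5)·13 - 17| / √(0² + 3² + (-5)²)
  = |0 - 36 - 65 - 17| / √(0 + 9 + 25)
  = |-118| / √34
  = 118 / 5.831
  ≈ 20.24

20.24


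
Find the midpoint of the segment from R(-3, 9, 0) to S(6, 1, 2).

M = ((x₁+x₂)/2, (y₁+y₂)/2, (z₁+z₂)/2)
  = ((-3 + 6)/2, (9 + 1)/2, (0 + 2)/2)
  = (3/2, 10/2, 2/2)
  = (1.5, 5, 1)

(1.5, 5, 1)


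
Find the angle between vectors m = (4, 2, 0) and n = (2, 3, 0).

m·n = 4·2 + 2·3 + 0·0 = 8 + 6 + 0 = 14
|m| = √(4² + 2² + 0²) = √20 ≈ 4.472
|n| = √(2² + 3² + 0²) = √13 ≈ 3.606
cos θ = (m·n)/(|m||n|) = 14/(4.472·3.606) ≈ 0.8682
θ = arccos(0.8682) ≈ 29.74°

29.74°


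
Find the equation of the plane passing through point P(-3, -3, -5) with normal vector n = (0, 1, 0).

The plane through P with normal n = (a, b, c) satisfies n·(r - P) = 0,
i.e. ax + by + cz = a·x₀ + b·y₀ + c·z₀.
d = 0·(-3) + 1·(-3) + 0·(-5)
  = 0 - 3 + 0
  = -3
Equation: y = -3

y = -3


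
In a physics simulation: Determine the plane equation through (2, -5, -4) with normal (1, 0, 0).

The plane through P with normal n = (a, b, c) satisfies n·(r - P) = 0,
i.e. ax + by + cz = a·x₀ + b·y₀ + c·z₀.
d = 1·2 + 0·(-5) + 0·(-4)
  = 2 + 0 + 0
  = 2
Equation: x = 2

x = 2


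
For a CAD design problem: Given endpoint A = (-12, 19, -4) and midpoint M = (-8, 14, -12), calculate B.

B = 2M - A
  = (2·(-8) - (-12), 2·14 - 19, 2·(-12) - (-4))
  = (-16 + 12, 28 - 19, -24 + 4)
  = (-4, 9, -20)

(-4, 9, -20)


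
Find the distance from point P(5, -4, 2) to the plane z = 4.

distance = |a·x₀ + b·y₀ + c·z₀ - d| / √(a² + b² + c²)
  = |0·5 + 0·(-4) + 1·2 - 4| / √(0² + 0² + 1²)
  = |0 + 0 + 2 - 4| / √(0 + 0 + 1)
  = |-2| / √1
  = 2 / 1
  ≈ 2

2


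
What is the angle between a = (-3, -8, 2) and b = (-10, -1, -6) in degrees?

a·b = (-3)·(-10) + (-8)·(-1) + 2·(-6) = 30 + 8 - 12 = 26
|a| = √((-3)² + (-8)² + 2²) = √77 ≈ 8.775
|b| = √((-10)² + (-1)² + (-6)²) = √137 ≈ 11.7
cos θ = (a·b)/(|a||b|) = 26/(8.775·11.7) ≈ 0.2531
θ = arccos(0.2531) ≈ 75.34°

75.34°


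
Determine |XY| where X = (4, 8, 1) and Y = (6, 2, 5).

d = √[(x₂-x₁)² + (y₂-y₁)² + (z₂-z₁)²]
  = √[2² + (-6)² + 4²]
  = √[4 + 36 + 16]
  = √56
  ≈ 7.483

7.483


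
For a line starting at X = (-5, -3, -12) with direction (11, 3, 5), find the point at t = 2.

P(t) = X + t·d
  = (-5 + 11·2, -3 + 3·2, -12 + 5·2)
  = (-5 + 22, -3 + 6, -12 + 10)
  = (17, 3, -2)

(17, 3, -2)


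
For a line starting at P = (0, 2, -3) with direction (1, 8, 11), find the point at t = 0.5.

P(t) = P + t·d
  = (0 + 1·0.5, 2 + 8·0.5, -3 + 11·0.5)
  = (0 + 0.5, 2 + 4, -3 + 5.5)
  = (0.5, 6, 2.5)

(0.5, 6, 2.5)


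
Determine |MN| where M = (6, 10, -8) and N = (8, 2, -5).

d = √[(x₂-x₁)² + (y₂-y₁)² + (z₂-z₁)²]
  = √[2² + (-8)² + 3²]
  = √[4 + 64 + 9]
  = √77
  ≈ 8.775

8.775


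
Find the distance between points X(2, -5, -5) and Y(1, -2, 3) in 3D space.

d = √[(x₂-x₁)² + (y₂-y₁)² + (z₂-z₁)²]
  = √[(-1)² + 3² + 8²]
  = √[1 + 9 + 64]
  = √74
  ≈ 8.602

8.602


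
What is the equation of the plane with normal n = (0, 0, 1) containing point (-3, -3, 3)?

The plane through P with normal n = (a, b, c) satisfies n·(r - P) = 0,
i.e. ax + by + cz = a·x₀ + b·y₀ + c·z₀.
d = 0·(-3) + 0·(-3) + 1·3
  = 0 + 0 + 3
  = 3
Equation: z = 3

z = 3


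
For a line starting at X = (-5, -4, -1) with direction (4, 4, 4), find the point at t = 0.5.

P(t) = X + t·d
  = (-5 + 4·0.5, -4 + 4·0.5, -1 + 4·0.5)
  = (-5 + 2, -4 + 2, -1 + 2)
  = (-3, -2, 1)

(-3, -2, 1)


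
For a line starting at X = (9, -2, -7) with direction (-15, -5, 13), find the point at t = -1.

P(t) = X + t·d
  = (9 + (-15)·(-1), -2 + (-5)·(-1), -7 + 13·(-1))
  = (9 + 15, -2 + 5, -7 - 13)
  = (24, 3, -20)

(24, 3, -20)


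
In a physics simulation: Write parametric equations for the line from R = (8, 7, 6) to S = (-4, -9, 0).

Direction vector d = S - R = (-4 - 8, -9 - 7, 0 - 6) = (-12, -16, -6)
Parametric form r = R + t·d:
x = 8 - 12t, y = 7 - 16t, z = 6 - 6t

x = 8 - 12t, y = 7 - 16t, z = 6 - 6t


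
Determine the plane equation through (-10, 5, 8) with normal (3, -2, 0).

The plane through P with normal n = (a, b, c) satisfies n·(r - P) = 0,
i.e. ax + by + cz = a·x₀ + b·y₀ + c·z₀.
d = 3·(-10) + (-2)·5 + 0·8
  = -30 - 10 + 0
  = -40
Equation: 3x - 2y = -40

3x - 2y = -40


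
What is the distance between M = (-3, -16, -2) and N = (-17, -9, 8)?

d = √[(x₂-x₁)² + (y₂-y₁)² + (z₂-z₁)²]
  = √[(-14)² + 7² + 10²]
  = √[196 + 49 + 100]
  = √345
  ≈ 18.57

18.57


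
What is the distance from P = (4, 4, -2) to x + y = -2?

distance = |a·x₀ + b·y₀ + c·z₀ - d| / √(a² + b² + c²)
  = |1·4 + 1·4 + 0·(-2) - (-2)| / √(1² + 1² + 0²)
  = |4 + 4 + 0 + 2| / √(1 + 1 + 0)
  = |10| / √2
  = 10 / 1.414
  ≈ 7.071

7.071


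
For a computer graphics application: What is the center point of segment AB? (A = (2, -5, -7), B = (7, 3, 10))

M = ((x₁+x₂)/2, (y₁+y₂)/2, (z₁+z₂)/2)
  = ((2 + 7)/2, (-5 + 3)/2, (-7 + 10)/2)
  = (9/2, -2/2, 3/2)
  = (4.5, -1, 1.5)

(4.5, -1, 1.5)


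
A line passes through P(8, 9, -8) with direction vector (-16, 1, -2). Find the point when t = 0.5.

P(t) = P + t·d
  = (8 + (-16)·0.5, 9 + 1·0.5, -8 + (-2)·0.5)
  = (8 - 8, 9 + 0.5, -8 - 1)
  = (0, 9.5, -9)

(0, 9.5, -9)


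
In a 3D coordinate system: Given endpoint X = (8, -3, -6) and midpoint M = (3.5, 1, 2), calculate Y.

Y = 2M - X
  = (2·3.5 - 8, 2·1 - (-3), 2·2 - (-6))
  = (7 - 8, 2 + 3, 4 + 6)
  = (-1, 5, 10)

(-1, 5, 10)
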